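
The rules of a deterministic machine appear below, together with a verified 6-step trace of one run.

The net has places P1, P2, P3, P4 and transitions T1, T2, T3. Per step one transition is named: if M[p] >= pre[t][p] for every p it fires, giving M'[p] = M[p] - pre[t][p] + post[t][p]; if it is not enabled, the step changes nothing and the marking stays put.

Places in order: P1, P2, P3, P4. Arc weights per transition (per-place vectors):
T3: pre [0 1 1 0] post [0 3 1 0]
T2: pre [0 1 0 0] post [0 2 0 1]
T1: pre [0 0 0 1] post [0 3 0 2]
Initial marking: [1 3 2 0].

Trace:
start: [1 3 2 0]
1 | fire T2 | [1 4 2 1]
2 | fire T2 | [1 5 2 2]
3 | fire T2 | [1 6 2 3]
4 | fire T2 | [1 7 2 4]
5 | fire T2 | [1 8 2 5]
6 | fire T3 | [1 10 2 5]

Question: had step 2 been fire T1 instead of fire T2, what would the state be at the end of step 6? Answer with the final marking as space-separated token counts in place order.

(re-executing from step 2 with the substitution; state before step 2: [1 4 2 1])
2 | fire T1 | [1 7 2 2]
3 | fire T2 | [1 8 2 3]
4 | fire T2 | [1 9 2 4]
5 | fire T2 | [1 10 2 5]
6 | fire T3 | [1 12 2 5]

1 12 2 5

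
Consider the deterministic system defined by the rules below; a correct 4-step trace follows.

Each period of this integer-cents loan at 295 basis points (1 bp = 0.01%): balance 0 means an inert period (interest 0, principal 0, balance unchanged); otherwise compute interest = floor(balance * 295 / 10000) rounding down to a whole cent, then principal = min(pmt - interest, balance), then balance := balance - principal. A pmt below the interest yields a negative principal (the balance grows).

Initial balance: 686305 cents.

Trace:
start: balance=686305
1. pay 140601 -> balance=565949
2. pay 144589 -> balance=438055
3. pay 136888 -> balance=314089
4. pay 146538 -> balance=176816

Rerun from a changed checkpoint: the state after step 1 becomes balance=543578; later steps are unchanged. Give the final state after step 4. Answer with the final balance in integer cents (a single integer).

152407

state after step 1 := balance=543578
2. pay 144589 -> balance=415024
3. pay 136888 -> balance=290379
4. pay 146538 -> balance=152407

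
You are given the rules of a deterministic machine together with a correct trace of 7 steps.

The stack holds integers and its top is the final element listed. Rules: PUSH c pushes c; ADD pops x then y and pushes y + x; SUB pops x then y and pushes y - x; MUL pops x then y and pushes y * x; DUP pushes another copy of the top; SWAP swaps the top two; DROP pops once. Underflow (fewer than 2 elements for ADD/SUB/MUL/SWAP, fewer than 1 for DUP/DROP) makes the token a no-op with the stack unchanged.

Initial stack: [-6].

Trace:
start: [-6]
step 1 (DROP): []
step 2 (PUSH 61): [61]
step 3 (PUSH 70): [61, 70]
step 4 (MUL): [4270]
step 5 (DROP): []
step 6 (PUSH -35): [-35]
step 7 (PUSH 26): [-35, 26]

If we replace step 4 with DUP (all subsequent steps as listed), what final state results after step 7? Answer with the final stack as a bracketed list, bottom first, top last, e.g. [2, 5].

(re-executing from step 4 with the substitution; state before step 4: [61, 70])
step 4 (DUP): [61, 70, 70]
step 5 (DROP): [61, 70]
step 6 (PUSH -35): [61, 70, -35]
step 7 (PUSH 26): [61, 70, -35, 26]

[61, 70, -35, 26]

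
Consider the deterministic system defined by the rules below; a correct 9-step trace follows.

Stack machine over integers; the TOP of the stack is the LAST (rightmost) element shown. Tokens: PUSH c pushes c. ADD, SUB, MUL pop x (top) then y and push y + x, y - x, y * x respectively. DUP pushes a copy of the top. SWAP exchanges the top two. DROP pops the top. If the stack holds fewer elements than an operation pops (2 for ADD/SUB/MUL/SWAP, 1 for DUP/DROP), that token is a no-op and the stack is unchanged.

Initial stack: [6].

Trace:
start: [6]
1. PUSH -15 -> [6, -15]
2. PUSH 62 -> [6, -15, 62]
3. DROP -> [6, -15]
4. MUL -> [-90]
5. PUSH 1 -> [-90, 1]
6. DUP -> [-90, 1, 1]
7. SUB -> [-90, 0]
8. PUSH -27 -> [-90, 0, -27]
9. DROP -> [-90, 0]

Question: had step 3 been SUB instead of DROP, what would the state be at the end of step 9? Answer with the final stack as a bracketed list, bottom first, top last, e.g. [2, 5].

(re-executing from step 3 with the substitution; state before step 3: [6, -15, 62])
3. SUB -> [6, -77]
4. MUL -> [-462]
5. PUSH 1 -> [-462, 1]
6. DUP -> [-462, 1, 1]
7. SUB -> [-462, 0]
8. PUSH -27 -> [-462, 0, -27]
9. DROP -> [-462, 0]

[-462, 0]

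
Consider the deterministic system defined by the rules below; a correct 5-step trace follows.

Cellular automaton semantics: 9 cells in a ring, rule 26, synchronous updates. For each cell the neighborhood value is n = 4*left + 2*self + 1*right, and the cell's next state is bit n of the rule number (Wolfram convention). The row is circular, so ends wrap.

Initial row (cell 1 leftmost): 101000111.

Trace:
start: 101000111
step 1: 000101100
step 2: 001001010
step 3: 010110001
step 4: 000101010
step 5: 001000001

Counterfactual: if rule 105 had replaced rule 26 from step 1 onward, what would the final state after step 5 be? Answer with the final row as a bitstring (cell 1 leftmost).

001000001

(re-executing steps 1..5 under rule 105; state before step 1: 101000111)
step 1: 110010100
step 2: 110001000
step 3: 110100010
step 4: 111001001
step 5: 001000001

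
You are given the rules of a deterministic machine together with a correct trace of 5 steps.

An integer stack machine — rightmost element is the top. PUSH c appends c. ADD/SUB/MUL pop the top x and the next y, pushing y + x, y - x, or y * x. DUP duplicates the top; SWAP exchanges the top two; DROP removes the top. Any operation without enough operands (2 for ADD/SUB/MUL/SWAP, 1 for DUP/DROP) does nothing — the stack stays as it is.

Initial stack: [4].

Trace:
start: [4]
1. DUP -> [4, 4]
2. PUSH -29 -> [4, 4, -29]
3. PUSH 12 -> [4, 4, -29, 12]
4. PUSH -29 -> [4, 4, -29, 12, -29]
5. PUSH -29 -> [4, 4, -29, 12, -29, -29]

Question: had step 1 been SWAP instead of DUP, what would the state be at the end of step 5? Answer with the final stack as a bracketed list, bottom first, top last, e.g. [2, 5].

[4, -29, 12, -29, -29]

(re-executing from step 1 with the substitution; state before step 1: [4])
1. SWAP -> [4]
2. PUSH -29 -> [4, -29]
3. PUSH 12 -> [4, -29, 12]
4. PUSH -29 -> [4, -29, 12, -29]
5. PUSH -29 -> [4, -29, 12, -29, -29]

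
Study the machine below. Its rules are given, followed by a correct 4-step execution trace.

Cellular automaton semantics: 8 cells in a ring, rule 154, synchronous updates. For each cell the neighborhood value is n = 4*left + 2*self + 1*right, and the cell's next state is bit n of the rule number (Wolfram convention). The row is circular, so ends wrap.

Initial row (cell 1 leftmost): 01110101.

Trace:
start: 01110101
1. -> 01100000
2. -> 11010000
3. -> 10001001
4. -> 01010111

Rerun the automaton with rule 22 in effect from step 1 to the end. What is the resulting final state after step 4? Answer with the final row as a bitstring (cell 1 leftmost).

11011000

(re-executing steps 1..4 under rule 22; state before step 1: 01110101)
1. -> 00000101
2. -> 10001101
3. -> 01010000
4. -> 11011000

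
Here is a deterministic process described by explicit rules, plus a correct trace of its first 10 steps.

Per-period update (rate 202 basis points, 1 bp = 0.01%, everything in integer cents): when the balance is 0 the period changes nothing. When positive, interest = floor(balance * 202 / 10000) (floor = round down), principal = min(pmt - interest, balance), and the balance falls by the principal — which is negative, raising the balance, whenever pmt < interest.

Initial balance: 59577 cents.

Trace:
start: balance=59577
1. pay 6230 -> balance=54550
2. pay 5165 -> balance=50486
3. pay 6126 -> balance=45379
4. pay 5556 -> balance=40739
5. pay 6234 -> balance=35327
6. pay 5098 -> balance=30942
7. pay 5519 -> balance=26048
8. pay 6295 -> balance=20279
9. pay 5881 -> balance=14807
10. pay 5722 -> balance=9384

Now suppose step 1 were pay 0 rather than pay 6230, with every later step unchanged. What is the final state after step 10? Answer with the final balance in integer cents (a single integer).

16843

(re-executing from step 1 with the substitution; state before step 1: balance=59577)
1. pay 0 -> balance=60780
2. pay 5165 -> balance=56842
3. pay 6126 -> balance=51864
4. pay 5556 -> balance=47355
5. pay 6234 -> balance=42077
6. pay 5098 -> balance=37828
7. pay 5519 -> balance=33073
8. pay 6295 -> balance=27446
9. pay 5881 -> balance=22119
10. pay 5722 -> balance=16843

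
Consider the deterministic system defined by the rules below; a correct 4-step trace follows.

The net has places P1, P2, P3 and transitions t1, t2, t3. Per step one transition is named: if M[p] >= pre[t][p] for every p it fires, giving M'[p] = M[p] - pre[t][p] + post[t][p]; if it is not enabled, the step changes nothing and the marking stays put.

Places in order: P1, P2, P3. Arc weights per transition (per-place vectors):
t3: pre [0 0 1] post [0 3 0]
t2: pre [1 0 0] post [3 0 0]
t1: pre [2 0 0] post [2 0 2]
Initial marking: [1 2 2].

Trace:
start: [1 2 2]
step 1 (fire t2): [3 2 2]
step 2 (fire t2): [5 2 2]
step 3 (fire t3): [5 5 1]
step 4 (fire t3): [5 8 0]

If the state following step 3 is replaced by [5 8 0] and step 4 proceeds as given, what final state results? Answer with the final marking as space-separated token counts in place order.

state after step 3 := [5 8 0]
step 4 (fire t3): [5 8 0]

5 8 0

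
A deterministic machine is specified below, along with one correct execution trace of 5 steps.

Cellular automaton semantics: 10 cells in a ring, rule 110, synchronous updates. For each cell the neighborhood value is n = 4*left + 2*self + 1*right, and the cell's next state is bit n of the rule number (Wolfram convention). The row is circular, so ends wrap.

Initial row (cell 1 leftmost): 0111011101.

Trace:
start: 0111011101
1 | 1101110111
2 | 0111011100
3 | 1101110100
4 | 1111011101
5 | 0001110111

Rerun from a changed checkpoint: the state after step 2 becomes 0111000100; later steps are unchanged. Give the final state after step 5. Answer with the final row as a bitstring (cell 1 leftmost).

state after step 2 := 0111000100
3 | 1101001100
4 | 1111011101
5 | 0001110111

0001110111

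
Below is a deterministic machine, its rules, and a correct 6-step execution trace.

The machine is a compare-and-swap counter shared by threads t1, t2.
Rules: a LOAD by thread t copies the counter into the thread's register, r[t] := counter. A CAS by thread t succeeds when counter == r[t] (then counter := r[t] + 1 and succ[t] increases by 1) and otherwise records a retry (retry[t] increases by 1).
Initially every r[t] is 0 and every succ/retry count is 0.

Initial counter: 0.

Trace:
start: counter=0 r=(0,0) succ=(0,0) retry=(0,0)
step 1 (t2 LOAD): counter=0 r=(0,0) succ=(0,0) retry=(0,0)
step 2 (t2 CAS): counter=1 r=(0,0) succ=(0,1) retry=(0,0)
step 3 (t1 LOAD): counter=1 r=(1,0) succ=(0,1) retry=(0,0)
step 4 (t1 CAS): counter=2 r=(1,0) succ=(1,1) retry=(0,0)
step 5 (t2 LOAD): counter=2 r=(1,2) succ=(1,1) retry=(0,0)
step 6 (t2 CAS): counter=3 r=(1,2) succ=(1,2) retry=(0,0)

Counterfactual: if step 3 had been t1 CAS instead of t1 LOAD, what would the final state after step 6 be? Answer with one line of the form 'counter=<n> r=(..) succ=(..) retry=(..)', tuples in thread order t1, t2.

counter=2 r=(0,1) succ=(0,2) retry=(2,0)

(re-executing from step 3 with the substitution; state before step 3: counter=1 r=(0,0) succ=(0,1) retry=(0,0))
step 3 (t1 CAS): counter=1 r=(0,0) succ=(0,1) retry=(1,0)
step 4 (t1 CAS): counter=1 r=(0,0) succ=(0,1) retry=(2,0)
step 5 (t2 LOAD): counter=1 r=(0,1) succ=(0,1) retry=(2,0)
step 6 (t2 CAS): counter=2 r=(0,1) succ=(0,2) retry=(2,0)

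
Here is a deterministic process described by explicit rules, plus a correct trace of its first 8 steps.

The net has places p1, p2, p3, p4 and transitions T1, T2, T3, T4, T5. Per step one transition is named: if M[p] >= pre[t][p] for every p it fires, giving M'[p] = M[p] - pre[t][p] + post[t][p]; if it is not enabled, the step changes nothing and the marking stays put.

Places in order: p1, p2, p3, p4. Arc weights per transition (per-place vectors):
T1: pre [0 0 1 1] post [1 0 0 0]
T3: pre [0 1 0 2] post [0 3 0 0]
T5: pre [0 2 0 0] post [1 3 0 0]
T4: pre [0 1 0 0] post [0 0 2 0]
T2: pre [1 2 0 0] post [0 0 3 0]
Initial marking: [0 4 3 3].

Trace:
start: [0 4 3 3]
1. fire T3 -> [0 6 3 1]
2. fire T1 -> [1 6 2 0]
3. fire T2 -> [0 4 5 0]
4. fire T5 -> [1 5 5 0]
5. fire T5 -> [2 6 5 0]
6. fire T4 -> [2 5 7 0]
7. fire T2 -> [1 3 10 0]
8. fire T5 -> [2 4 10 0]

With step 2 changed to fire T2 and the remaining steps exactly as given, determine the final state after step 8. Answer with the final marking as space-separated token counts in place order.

(re-executing from step 2 with the substitution; state before step 2: [0 6 3 1])
2. fire T2 -> [0 6 3 1]
3. fire T2 -> [0 6 3 1]
4. fire T5 -> [1 7 3 1]
5. fire T5 -> [2 8 3 1]
6. fire T4 -> [2 7 5 1]
7. fire T2 -> [1 5 8 1]
8. fire T5 -> [2 6 8 1]

2 6 8 1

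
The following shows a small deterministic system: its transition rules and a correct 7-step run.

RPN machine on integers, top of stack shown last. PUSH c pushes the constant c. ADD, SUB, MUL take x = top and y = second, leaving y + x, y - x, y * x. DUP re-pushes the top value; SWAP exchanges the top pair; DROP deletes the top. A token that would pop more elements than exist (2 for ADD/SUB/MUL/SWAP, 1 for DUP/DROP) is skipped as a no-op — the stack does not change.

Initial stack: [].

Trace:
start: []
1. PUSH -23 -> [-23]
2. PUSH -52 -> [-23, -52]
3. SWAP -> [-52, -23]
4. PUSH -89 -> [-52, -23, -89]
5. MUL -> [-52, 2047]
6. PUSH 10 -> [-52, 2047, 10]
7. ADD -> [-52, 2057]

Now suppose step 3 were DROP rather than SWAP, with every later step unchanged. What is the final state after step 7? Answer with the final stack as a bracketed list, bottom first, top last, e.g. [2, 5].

[2057]

(re-executing from step 3 with the substitution; state before step 3: [-23, -52])
3. DROP -> [-23]
4. PUSH -89 -> [-23, -89]
5. MUL -> [2047]
6. PUSH 10 -> [2047, 10]
7. ADD -> [2057]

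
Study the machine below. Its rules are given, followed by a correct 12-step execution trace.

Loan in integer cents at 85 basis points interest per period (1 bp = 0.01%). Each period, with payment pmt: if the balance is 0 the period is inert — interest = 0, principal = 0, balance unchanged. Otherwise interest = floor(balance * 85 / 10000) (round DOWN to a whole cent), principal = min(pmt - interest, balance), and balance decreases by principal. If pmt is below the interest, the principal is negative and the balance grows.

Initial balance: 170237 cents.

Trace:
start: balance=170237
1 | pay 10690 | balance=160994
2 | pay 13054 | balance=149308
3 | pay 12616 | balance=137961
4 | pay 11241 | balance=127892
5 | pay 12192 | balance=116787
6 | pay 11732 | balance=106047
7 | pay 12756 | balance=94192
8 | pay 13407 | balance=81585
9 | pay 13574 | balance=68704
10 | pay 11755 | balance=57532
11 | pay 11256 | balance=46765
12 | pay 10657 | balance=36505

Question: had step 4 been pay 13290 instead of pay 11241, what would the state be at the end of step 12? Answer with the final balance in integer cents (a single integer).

34312

(re-executing from step 4 with the substitution; state before step 4: balance=137961)
4 | pay 13290 | balance=125843
5 | pay 12192 | balance=114720
6 | pay 11732 | balance=103963
7 | pay 12756 | balance=92090
8 | pay 13407 | balance=79465
9 | pay 13574 | balance=66566
10 | pay 11755 | balance=55376
11 | pay 11256 | balance=44590
12 | pay 10657 | balance=34312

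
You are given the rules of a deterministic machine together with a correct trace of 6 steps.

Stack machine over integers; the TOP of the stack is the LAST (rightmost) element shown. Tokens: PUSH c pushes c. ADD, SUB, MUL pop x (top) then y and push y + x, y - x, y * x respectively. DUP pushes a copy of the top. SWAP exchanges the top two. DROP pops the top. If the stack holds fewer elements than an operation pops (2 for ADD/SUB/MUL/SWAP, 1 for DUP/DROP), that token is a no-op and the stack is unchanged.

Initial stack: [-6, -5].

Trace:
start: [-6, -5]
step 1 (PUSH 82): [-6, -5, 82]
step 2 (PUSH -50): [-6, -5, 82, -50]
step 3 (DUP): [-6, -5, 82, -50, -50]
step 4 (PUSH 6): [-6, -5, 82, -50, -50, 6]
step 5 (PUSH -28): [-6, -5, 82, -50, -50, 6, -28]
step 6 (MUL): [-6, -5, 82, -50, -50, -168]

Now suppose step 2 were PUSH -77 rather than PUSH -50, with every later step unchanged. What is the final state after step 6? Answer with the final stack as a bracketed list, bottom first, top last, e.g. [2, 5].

(re-executing from step 2 with the substitution; state before step 2: [-6, -5, 82])
step 2 (PUSH -77): [-6, -5, 82, -77]
step 3 (DUP): [-6, -5, 82, -77, -77]
step 4 (PUSH 6): [-6, -5, 82, -77, -77, 6]
step 5 (PUSH -28): [-6, -5, 82, -77, -77, 6, -28]
step 6 (MUL): [-6, -5, 82, -77, -77, -168]

[-6, -5, 82, -77, -77, -168]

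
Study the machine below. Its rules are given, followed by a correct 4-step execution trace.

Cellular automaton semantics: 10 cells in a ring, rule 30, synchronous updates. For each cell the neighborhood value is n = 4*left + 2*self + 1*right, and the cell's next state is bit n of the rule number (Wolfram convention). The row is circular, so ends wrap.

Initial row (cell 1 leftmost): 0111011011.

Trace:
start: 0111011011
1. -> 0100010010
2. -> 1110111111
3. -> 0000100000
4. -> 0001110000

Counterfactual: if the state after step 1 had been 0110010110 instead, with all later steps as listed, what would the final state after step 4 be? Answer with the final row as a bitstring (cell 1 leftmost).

1011101101

state after step 1 := 0110010110
2. -> 1101110101
3. -> 0001000101
4. -> 1011101101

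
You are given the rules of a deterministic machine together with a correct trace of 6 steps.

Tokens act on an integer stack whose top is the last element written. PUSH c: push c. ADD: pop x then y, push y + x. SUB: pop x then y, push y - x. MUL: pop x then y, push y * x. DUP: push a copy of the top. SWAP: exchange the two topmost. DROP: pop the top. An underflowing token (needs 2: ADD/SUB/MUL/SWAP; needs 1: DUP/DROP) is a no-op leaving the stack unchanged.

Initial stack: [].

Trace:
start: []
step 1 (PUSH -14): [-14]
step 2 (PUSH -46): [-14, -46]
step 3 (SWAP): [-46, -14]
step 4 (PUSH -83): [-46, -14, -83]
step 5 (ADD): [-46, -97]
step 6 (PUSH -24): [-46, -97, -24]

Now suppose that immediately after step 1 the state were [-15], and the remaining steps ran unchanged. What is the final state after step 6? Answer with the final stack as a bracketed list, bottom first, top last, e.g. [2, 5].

state after step 1 := [-15]
step 2 (PUSH -46): [-15, -46]
step 3 (SWAP): [-46, -15]
step 4 (PUSH -83): [-46, -15, -83]
step 5 (ADD): [-46, -98]
step 6 (PUSH -24): [-46, -98, -24]

[-46, -98, -24]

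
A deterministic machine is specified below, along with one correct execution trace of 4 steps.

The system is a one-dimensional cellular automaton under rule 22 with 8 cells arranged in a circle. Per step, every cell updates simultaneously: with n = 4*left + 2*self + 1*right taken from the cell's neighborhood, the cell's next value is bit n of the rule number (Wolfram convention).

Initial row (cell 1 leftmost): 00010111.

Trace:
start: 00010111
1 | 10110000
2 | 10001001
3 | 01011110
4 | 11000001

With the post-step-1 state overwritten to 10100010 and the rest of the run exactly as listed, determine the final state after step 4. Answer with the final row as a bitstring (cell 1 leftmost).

state after step 1 := 10100010
2 | 10110110
3 | 10000000
4 | 11000001

11000001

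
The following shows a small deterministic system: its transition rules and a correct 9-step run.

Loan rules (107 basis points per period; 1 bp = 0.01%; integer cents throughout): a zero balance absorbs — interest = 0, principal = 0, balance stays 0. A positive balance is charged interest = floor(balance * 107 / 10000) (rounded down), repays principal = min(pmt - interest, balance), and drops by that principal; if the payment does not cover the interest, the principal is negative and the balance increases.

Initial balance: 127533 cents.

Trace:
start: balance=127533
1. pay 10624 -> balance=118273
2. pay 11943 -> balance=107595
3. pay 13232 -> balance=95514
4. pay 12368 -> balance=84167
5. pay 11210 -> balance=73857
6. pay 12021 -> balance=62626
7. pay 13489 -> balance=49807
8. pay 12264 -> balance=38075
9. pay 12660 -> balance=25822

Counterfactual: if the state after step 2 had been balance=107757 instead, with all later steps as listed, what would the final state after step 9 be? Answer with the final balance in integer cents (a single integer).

25996

state after step 2 := balance=107757
3. pay 13232 -> balance=95677
4. pay 12368 -> balance=84332
5. pay 11210 -> balance=74024
6. pay 12021 -> balance=62795
7. pay 13489 -> balance=49977
8. pay 12264 -> balance=38247
9. pay 12660 -> balance=25996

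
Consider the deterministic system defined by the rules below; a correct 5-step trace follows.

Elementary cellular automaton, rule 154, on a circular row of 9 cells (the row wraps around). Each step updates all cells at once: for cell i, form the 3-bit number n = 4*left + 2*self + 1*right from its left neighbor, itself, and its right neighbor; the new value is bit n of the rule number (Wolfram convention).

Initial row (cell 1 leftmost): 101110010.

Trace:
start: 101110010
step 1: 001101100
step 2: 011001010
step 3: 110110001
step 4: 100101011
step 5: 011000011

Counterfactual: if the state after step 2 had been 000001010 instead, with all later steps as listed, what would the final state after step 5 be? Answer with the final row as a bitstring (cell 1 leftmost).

011000000

state after step 2 := 000001010
step 3: 000010001
step 4: 100101010
step 5: 011000000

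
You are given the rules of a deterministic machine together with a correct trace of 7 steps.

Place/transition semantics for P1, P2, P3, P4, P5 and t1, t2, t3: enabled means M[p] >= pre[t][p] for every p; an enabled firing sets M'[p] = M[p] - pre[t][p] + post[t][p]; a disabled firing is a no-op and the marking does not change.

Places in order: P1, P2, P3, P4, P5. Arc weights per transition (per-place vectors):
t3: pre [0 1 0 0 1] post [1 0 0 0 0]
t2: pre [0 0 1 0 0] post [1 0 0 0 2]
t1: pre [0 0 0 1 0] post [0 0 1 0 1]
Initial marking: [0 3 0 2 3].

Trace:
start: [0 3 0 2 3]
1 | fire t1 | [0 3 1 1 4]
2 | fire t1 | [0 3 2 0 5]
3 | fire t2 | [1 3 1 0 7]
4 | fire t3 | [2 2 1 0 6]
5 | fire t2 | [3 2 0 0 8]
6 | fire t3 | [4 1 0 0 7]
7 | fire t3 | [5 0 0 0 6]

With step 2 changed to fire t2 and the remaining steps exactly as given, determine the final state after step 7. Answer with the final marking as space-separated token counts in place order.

4 0 0 1 3

(re-executing from step 2 with the substitution; state before step 2: [0 3 1 1 4])
2 | fire t2 | [1 3 0 1 6]
3 | fire t2 | [1 3 0 1 6]
4 | fire t3 | [2 2 0 1 5]
5 | fire t2 | [2 2 0 1 5]
6 | fire t3 | [3 1 0 1 4]
7 | fire t3 | [4 0 0 1 3]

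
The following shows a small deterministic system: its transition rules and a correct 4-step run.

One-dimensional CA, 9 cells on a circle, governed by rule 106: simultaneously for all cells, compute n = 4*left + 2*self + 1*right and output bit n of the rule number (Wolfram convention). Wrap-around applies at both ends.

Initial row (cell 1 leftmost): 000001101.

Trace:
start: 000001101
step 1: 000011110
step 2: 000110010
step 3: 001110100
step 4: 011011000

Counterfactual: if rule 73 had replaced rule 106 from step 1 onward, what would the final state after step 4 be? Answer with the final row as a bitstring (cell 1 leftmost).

(re-executing steps 1..4 under rule 73; state before step 1: 000001101)
step 1: 011101100
step 2: 010101101
step 3: 000001100
step 4: 111101101

111101101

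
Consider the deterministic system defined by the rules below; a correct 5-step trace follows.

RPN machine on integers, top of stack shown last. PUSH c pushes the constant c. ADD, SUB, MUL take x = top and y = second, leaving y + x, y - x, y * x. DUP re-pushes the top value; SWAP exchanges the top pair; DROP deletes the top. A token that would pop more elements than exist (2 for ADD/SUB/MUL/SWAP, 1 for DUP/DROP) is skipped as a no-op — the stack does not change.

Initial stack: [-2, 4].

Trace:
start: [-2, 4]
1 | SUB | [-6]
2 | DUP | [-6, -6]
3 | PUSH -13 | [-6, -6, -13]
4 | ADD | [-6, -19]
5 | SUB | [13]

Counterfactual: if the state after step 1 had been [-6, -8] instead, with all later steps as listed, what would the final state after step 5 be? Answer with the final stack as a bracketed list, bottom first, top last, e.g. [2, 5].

[-6, 13]

state after step 1 := [-6, -8]
2 | DUP | [-6, -8, -8]
3 | PUSH -13 | [-6, -8, -8, -13]
4 | ADD | [-6, -8, -21]
5 | SUB | [-6, 13]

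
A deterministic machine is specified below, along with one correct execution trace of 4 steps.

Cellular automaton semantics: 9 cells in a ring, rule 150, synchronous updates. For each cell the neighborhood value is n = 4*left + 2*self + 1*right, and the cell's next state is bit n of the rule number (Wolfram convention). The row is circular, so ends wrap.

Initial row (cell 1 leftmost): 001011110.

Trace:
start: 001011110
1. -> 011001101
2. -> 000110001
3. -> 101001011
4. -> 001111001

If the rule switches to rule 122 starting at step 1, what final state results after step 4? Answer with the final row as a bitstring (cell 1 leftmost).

(re-executing steps 1..4 under rule 122; state before step 1: 001011110)
1. -> 010110011
2. -> 101111111
3. -> 111000000
4. -> 101100001

101100001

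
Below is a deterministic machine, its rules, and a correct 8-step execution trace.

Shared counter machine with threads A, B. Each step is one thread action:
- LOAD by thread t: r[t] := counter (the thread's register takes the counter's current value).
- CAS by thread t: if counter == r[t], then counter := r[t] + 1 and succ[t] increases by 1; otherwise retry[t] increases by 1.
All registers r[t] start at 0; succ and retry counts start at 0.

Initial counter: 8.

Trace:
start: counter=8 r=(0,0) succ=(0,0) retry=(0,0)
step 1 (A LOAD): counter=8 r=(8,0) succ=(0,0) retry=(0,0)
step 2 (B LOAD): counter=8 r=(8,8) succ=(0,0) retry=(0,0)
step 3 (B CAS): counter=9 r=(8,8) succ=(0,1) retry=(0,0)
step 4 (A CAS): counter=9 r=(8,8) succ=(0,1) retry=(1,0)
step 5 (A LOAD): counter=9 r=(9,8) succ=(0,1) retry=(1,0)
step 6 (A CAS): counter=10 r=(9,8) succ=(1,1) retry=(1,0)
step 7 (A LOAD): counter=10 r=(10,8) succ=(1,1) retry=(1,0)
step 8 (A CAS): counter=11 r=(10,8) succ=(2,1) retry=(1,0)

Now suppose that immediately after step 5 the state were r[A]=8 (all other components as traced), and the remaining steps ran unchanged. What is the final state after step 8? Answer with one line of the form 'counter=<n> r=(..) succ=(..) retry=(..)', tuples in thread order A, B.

state after step 5 := counter=9 r=(8,8) succ=(0,1) retry=(1,0)
step 6 (A CAS): counter=9 r=(8,8) succ=(0,1) retry=(2,0)
step 7 (A LOAD): counter=9 r=(9,8) succ=(0,1) retry=(2,0)
step 8 (A CAS): counter=10 r=(9,8) succ=(1,1) retry=(2,0)

counter=10 r=(9,8) succ=(1,1) retry=(2,0)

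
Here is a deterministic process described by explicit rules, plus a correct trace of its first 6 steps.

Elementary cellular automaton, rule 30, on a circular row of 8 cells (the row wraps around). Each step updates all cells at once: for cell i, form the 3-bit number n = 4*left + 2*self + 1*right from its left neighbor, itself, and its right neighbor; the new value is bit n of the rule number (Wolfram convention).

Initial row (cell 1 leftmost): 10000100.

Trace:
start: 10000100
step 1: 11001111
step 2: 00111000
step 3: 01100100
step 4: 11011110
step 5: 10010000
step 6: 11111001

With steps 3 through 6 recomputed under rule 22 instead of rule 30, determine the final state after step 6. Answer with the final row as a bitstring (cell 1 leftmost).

00000000

(re-executing steps 3..6 under rule 22; state before step 3: 00111000)
step 3: 01000100
step 4: 11101110
step 5: 00000000
step 6: 00000000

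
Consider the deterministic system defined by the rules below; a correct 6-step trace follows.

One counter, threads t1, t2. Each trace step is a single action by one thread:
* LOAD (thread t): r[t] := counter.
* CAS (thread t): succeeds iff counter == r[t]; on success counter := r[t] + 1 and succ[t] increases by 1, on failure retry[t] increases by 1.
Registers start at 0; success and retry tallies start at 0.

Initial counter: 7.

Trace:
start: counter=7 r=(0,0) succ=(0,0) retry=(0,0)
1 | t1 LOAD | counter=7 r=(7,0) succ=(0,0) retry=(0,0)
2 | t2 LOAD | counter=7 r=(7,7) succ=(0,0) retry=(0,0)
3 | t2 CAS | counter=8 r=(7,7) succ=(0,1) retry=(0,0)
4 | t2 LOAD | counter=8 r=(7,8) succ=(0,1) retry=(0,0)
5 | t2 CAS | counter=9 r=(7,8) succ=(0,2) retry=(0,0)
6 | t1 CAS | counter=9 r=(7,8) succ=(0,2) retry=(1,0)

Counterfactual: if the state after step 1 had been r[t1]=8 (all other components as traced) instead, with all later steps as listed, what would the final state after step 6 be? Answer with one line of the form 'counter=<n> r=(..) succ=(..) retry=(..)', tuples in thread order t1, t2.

counter=9 r=(8,8) succ=(0,2) retry=(1,0)

state after step 1 := counter=7 r=(8,0) succ=(0,0) retry=(0,0)
2 | t2 LOAD | counter=7 r=(8,7) succ=(0,0) retry=(0,0)
3 | t2 CAS | counter=8 r=(8,7) succ=(0,1) retry=(0,0)
4 | t2 LOAD | counter=8 r=(8,8) succ=(0,1) retry=(0,0)
5 | t2 CAS | counter=9 r=(8,8) succ=(0,2) retry=(0,0)
6 | t1 CAS | counter=9 r=(8,8) succ=(0,2) retry=(1,0)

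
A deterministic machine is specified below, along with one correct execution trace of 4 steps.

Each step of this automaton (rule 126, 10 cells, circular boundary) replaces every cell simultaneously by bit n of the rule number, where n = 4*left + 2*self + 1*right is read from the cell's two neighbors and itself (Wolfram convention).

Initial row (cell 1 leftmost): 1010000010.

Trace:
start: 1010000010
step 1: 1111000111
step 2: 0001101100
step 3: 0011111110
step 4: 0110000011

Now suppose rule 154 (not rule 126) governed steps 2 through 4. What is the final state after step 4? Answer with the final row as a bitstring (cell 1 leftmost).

(re-executing steps 2..4 under rule 154; state before step 2: 1111000111)
step 2: 1110101111
step 3: 1100001111
step 4: 1010011111

1010011111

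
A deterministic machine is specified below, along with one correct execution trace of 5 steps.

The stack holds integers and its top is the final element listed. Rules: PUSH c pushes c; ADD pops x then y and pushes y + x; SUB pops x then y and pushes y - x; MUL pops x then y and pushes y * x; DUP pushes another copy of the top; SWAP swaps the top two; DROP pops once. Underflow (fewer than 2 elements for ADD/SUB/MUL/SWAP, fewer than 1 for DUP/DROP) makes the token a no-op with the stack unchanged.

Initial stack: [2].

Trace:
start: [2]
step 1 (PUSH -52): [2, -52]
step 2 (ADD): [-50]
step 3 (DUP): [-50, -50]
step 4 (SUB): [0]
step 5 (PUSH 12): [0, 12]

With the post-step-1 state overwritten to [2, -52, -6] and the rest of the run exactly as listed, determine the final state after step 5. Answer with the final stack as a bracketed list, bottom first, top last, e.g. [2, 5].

[2, 0, 12]

state after step 1 := [2, -52, -6]
step 2 (ADD): [2, -58]
step 3 (DUP): [2, -58, -58]
step 4 (SUB): [2, 0]
step 5 (PUSH 12): [2, 0, 12]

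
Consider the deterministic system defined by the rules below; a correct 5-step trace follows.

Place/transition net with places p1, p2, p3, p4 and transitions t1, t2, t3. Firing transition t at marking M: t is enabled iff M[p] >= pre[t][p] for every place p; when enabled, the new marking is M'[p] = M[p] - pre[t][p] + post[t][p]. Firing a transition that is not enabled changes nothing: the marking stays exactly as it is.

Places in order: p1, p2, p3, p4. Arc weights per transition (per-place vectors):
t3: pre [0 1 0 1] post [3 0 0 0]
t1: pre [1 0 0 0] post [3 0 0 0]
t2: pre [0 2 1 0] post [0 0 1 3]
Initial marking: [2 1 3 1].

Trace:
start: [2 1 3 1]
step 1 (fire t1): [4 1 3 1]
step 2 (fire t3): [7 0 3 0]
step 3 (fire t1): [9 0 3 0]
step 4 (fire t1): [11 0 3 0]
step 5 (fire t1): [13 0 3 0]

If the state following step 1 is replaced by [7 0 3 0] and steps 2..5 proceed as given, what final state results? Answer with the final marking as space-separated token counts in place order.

state after step 1 := [7 0 3 0]
step 2 (fire t3): [7 0 3 0]
step 3 (fire t1): [9 0 3 0]
step 4 (fire t1): [11 0 3 0]
step 5 (fire t1): [13 0 3 0]

13 0 3 0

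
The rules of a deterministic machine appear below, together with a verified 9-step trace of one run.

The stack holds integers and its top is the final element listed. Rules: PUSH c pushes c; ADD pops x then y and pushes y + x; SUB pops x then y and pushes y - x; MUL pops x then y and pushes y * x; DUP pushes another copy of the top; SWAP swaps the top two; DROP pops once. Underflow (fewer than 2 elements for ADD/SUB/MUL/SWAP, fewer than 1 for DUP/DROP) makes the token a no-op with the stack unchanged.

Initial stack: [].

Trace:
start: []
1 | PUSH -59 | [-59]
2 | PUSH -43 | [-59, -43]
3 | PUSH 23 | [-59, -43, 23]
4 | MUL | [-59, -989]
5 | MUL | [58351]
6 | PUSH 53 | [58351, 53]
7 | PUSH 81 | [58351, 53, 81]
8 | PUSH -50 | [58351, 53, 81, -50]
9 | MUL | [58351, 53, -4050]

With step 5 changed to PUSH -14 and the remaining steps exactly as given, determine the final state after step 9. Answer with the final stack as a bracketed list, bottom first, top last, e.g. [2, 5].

(re-executing from step 5 with the substitution; state before step 5: [-59, -989])
5 | PUSH -14 | [-59, -989, -14]
6 | PUSH 53 | [-59, -989, -14, 53]
7 | PUSH 81 | [-59, -989, -14, 53, 81]
8 | PUSH -50 | [-59, -989, -14, 53, 81, -50]
9 | MUL | [-59, -989, -14, 53, -4050]

[-59, -989, -14, 53, -4050]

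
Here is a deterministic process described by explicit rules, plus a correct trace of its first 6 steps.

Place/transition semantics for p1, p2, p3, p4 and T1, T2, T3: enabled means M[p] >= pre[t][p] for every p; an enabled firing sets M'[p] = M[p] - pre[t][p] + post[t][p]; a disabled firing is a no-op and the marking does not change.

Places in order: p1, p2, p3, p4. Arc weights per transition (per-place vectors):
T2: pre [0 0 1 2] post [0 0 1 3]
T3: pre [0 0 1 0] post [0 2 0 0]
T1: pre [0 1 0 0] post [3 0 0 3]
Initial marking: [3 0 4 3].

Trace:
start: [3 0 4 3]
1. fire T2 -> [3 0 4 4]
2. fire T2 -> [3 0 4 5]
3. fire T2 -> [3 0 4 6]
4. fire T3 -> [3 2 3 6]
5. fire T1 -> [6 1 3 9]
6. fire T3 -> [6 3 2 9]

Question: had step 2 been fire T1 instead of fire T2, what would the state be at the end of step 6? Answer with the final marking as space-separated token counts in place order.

(re-executing from step 2 with the substitution; state before step 2: [3 0 4 4])
2. fire T1 -> [3 0 4 4]
3. fire T2 -> [3 0 4 5]
4. fire T3 -> [3 2 3 5]
5. fire T1 -> [6 1 3 8]
6. fire T3 -> [6 3 2 8]

6 3 2 8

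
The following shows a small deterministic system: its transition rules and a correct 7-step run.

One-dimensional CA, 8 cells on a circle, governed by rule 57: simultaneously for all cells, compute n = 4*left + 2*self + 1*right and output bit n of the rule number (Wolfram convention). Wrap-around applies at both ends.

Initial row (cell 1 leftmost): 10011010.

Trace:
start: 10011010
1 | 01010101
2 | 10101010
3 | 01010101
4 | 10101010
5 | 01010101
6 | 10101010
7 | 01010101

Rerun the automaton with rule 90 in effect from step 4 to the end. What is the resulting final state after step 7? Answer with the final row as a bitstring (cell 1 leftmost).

00000000

(re-executing steps 4..7 under rule 90; state before step 4: 01010101)
4 | 00000000
5 | 00000000
6 | 00000000
7 | 00000000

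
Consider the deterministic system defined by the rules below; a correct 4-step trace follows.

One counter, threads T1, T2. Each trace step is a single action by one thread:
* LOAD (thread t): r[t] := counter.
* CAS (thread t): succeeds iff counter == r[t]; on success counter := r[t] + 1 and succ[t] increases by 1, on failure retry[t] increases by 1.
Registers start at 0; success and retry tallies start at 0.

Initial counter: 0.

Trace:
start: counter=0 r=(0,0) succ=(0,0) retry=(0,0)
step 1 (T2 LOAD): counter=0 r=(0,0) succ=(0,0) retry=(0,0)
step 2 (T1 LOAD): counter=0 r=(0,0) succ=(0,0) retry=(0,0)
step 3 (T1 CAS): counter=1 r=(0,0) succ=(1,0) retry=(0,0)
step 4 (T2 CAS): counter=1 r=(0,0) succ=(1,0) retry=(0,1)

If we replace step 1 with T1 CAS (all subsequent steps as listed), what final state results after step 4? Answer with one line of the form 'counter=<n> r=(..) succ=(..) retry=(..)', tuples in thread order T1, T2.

(re-executing from step 1 with the substitution; state before step 1: counter=0 r=(0,0) succ=(0,0) retry=(0,0))
step 1 (T1 CAS): counter=1 r=(0,0) succ=(1,0) retry=(0,0)
step 2 (T1 LOAD): counter=1 r=(1,0) succ=(1,0) retry=(0,0)
step 3 (T1 CAS): counter=2 r=(1,0) succ=(2,0) retry=(0,0)
step 4 (T2 CAS): counter=2 r=(1,0) succ=(2,0) retry=(0,1)

counter=2 r=(1,0) succ=(2,0) retry=(0,1)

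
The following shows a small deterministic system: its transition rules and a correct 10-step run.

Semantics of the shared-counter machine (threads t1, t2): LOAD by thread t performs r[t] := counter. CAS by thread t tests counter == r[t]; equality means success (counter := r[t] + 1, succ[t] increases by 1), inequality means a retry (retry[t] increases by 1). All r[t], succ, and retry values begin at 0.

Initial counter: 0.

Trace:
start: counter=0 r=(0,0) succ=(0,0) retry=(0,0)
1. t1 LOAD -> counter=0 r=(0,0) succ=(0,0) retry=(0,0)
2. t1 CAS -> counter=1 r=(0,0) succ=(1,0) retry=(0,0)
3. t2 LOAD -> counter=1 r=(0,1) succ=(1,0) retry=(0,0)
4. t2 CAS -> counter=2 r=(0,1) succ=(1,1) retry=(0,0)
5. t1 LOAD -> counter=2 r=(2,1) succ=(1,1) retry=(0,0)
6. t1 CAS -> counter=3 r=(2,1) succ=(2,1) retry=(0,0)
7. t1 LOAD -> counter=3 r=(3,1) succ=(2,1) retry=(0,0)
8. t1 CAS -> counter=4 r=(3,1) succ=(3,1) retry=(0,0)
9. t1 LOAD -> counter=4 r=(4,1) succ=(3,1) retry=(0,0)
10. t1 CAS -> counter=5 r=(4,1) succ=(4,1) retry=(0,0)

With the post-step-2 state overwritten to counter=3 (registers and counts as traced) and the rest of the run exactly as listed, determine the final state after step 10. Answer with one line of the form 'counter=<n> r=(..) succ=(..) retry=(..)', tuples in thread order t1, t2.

state after step 2 := counter=3 r=(0,0) succ=(1,0) retry=(0,0)
3. t2 LOAD -> counter=3 r=(0,3) succ=(1,0) retry=(0,0)
4. t2 CAS -> counter=4 r=(0,3) succ=(1,1) retry=(0,0)
5. t1 LOAD -> counter=4 r=(4,3) succ=(1,1) retry=(0,0)
6. t1 CAS -> counter=5 r=(4,3) succ=(2,1) retry=(0,0)
7. t1 LOAD -> counter=5 r=(5,3) succ=(2,1) retry=(0,0)
8. t1 CAS -> counter=6 r=(5,3) succ=(3,1) retry=(0,0)
9. t1 LOAD -> counter=6 r=(6,3) succ=(3,1) retry=(0,0)
10. t1 CAS -> counter=7 r=(6,3) succ=(4,1) retry=(0,0)

counter=7 r=(6,3) succ=(4,1) retry=(0,0)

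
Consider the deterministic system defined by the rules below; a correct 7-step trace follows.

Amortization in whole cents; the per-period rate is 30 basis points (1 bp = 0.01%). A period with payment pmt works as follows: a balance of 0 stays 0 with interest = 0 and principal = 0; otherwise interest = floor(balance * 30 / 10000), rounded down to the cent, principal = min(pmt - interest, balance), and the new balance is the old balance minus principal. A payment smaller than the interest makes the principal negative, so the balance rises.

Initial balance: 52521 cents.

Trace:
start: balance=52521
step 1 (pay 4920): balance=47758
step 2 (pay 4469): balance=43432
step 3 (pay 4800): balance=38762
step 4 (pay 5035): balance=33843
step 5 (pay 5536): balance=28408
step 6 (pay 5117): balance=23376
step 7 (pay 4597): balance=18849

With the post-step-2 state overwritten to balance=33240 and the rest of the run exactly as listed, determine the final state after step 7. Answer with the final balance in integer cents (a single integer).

8502

state after step 2 := balance=33240
step 3 (pay 4800): balance=28539
step 4 (pay 5035): balance=23589
step 5 (pay 5536): balance=18123
step 6 (pay 5117): balance=13060
step 7 (pay 4597): balance=8502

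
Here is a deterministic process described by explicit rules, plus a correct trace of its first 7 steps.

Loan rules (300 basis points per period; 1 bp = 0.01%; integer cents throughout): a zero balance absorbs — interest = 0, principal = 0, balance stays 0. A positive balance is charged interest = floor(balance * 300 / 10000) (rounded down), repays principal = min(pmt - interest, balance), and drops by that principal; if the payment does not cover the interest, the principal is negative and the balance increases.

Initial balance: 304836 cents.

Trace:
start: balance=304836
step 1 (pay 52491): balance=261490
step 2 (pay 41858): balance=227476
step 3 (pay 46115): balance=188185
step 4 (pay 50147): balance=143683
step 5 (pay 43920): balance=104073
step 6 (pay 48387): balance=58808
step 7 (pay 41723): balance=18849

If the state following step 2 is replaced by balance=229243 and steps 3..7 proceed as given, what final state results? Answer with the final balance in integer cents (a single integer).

state after step 2 := balance=229243
step 3 (pay 46115): balance=190005
step 4 (pay 50147): balance=145558
step 5 (pay 43920): balance=106004
step 6 (pay 48387): balance=60797
step 7 (pay 41723): balance=20897

20897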